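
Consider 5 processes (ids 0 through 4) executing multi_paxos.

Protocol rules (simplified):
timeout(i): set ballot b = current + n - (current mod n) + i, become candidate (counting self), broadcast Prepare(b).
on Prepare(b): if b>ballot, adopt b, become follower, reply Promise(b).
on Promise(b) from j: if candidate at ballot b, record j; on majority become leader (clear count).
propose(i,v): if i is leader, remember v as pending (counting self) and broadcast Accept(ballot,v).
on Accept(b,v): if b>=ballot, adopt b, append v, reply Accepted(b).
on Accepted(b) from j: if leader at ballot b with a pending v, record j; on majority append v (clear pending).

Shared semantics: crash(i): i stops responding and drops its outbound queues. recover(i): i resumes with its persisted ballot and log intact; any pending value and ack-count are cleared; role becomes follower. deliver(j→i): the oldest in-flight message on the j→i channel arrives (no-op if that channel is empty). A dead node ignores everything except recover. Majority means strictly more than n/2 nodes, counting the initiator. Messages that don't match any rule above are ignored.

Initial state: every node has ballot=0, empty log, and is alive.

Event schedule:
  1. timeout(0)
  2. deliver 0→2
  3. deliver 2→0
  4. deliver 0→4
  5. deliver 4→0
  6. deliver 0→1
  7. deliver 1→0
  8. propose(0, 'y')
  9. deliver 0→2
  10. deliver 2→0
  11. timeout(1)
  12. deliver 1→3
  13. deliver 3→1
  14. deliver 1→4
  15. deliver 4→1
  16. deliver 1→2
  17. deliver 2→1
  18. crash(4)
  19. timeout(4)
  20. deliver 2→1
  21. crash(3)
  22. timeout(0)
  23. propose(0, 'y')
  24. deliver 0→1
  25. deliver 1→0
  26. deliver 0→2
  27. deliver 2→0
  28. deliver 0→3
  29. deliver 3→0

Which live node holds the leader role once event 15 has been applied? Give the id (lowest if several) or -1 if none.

1. timeout(0):  <0:cand b5 ->
2. deliver 0→2:  <2:foll b5 ->
3. deliver 2→0:  nop
4. deliver 0→4:  <4:foll b5 ->
5. deliver 4→0:  <0:lead b5 ->
6. deliver 0→1:  <1:foll b5 ->
7. deliver 1→0:  nop
8. propose(0,'y'):  nop
9. deliver 0→2:  <2:foll b5 y>
10. deliver 2→0:  nop
11. timeout(1):  <1:cand b11 ->
12. deliver 1→3:  <3:foll b11 ->
13. deliver 3→1:  nop
14. deliver 1→4:  <4:foll b11 ->
15. deliver 4→1:  <1:lead b11 ->

0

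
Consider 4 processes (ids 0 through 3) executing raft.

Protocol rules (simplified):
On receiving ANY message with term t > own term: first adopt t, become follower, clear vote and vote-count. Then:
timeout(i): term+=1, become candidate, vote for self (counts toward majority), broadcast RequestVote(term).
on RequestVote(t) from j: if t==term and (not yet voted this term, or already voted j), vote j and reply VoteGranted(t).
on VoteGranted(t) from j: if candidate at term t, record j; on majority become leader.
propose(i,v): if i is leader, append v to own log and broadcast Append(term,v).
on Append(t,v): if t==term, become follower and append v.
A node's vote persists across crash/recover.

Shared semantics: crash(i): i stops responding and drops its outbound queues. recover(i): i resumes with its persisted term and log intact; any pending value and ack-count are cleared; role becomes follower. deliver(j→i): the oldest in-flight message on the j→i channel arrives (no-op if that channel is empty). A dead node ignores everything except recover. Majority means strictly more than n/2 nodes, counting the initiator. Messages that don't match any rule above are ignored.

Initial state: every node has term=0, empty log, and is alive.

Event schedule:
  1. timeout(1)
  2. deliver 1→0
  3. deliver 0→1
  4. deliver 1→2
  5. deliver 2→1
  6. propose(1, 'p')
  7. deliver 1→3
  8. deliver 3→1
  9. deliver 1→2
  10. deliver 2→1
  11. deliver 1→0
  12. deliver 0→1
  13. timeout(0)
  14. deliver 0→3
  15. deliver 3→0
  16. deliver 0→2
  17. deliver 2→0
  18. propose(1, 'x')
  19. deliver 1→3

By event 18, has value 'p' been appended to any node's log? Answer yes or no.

step 1 timeout(1): 1={cand,t=1,log=-}
step 2 deliver 1→0: 0={foll,t=1,log=-}
step 3 deliver 0→1: —
step 4 deliver 1→2: 2={foll,t=1,log=-}
step 5 deliver 2→1: 1={lead,t=1,log=-}
step 6 propose(1,'p'): 1={lead,t=1,log=p}
step 7 deliver 1→3: 3={foll,t=1,log=-}
step 8 deliver 3→1: —
step 9 deliver 1→2: 2={foll,t=1,log=p}
step 10 deliver 2→1: —
step 11 deliver 1→0: 0={foll,t=1,log=p}
step 12 deliver 0→1: —
step 13 timeout(0): 0={cand,t=2,log=p}
step 14 deliver 0→3: 3={foll,t=2,log=-}
step 15 deliver 3→0: —
step 16 deliver 0→2: 2={foll,t=2,log=p}
step 17 deliver 2→0: 0={lead,t=2,log=p}
step 18 propose(1,'x'): 1={lead,t=1,log=p,x}

yes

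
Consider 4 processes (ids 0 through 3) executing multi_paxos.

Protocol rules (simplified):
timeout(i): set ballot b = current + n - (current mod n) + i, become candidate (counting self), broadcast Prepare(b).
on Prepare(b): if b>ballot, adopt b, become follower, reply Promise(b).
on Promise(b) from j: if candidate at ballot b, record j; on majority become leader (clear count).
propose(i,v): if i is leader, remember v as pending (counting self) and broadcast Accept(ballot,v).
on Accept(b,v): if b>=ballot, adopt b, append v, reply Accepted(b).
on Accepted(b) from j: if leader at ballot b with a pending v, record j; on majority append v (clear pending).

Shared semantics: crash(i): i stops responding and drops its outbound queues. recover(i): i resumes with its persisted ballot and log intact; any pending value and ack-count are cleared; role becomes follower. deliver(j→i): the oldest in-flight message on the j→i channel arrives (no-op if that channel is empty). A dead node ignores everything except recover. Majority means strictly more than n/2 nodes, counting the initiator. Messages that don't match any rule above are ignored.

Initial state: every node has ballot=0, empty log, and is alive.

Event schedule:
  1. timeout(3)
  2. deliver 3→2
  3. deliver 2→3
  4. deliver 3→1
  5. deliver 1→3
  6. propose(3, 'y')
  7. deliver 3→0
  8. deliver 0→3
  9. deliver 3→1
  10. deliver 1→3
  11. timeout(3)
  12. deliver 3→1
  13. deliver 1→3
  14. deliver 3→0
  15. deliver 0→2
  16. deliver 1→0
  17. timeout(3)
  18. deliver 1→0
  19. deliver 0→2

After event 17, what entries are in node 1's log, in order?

1. timeout(3):  <3:cand b7 ->
2. deliver 3→2:  <2:foll b7 ->
3. deliver 2→3:  nop
4. deliver 3→1:  <1:foll b7 ->
5. deliver 1→3:  <3:lead b7 ->
6. propose(3,'y'):  nop
7. deliver 3→0:  <0:foll b7 ->
8. deliver 0→3:  nop
9. deliver 3→1:  <1:foll b7 y>
10. deliver 1→3:  nop
11. timeout(3):  <3:cand b11 ->
12. deliver 3→1:  <1:foll b11 y>
13. deliver 1→3:  nop
14. deliver 3→0:  <0:foll b7 y>
15. deliver 0→2:  nop
16. deliver 1→0:  nop
17. timeout(3):  <3:cand b15 ->

y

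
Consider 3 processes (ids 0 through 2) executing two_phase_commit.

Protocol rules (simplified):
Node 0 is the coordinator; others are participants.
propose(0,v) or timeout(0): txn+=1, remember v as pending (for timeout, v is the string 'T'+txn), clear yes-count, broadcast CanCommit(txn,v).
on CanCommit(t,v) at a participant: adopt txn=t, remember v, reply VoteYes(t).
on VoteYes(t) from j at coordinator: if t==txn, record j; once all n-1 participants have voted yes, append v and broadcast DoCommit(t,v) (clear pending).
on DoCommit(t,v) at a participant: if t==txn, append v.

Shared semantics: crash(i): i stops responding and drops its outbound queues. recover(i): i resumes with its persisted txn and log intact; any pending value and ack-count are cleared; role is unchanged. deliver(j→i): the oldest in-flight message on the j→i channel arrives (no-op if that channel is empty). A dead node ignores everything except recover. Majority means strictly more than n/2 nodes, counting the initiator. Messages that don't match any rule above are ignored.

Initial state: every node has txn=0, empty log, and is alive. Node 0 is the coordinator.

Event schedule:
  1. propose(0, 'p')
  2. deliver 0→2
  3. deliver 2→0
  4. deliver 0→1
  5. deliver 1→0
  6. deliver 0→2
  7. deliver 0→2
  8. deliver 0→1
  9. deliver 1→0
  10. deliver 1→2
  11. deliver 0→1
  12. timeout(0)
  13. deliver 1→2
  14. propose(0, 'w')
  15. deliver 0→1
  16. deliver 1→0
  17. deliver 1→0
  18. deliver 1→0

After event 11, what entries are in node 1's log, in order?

p

e1 propose(0,'p'): 0[coor,t=1,-]
e2 deliver 0→2: 2[part,t=1,-]
e3 deliver 2→0: ·
e4 deliver 0→1: 1[part,t=1,-]
e5 deliver 1→0: 0[coor,t=1,p]
e6 deliver 0→2: 2[part,t=1,p]
e7 deliver 0→2: ·
e8 deliver 0→1: 1[part,t=1,p]
e9 deliver 1→0: ·
e10 deliver 1→2: ·
e11 deliver 0→1: ·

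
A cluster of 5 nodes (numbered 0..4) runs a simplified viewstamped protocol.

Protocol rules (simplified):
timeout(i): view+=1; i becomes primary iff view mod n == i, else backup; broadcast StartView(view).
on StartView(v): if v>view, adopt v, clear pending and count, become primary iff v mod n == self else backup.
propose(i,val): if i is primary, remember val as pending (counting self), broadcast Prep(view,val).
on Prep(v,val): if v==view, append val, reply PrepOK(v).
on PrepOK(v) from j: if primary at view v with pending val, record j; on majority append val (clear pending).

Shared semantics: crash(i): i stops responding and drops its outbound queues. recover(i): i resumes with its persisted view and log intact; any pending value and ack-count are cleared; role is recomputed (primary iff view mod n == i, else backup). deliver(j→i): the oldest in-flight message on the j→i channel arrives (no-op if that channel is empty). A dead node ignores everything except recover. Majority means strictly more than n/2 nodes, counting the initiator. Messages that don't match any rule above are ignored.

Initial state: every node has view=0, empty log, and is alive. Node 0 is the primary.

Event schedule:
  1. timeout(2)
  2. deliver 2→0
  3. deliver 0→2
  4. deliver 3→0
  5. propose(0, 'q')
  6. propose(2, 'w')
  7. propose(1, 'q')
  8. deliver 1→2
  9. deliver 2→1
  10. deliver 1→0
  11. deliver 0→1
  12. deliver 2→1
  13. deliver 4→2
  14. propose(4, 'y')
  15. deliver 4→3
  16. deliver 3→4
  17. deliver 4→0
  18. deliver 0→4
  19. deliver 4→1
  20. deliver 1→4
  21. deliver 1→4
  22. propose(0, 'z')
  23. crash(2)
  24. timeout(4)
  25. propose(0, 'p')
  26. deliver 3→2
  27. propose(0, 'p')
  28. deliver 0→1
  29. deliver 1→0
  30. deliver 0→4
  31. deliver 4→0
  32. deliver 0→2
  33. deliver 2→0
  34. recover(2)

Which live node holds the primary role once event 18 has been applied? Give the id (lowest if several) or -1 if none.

step 1 timeout(2): 2={back,v=1,log=-}
step 2 deliver 2→0: 0={back,v=1,log=-}
step 3 deliver 0→2: —
step 4 deliver 3→0: —
step 5 propose(0,'q'): —
step 6 propose(2,'w'): —
step 7 propose(1,'q'): —
step 8 deliver 1→2: —
step 9 deliver 2→1: 1={prim,v=1,log=-}
step 10 deliver 1→0: —
step 11 deliver 0→1: —
step 12 deliver 2→1: —
step 13 deliver 4→2: —
step 14 propose(4,'y'): —
step 15 deliver 4→3: —
step 16 deliver 3→4: —
step 17 deliver 4→0: —
step 18 deliver 0→4: —

1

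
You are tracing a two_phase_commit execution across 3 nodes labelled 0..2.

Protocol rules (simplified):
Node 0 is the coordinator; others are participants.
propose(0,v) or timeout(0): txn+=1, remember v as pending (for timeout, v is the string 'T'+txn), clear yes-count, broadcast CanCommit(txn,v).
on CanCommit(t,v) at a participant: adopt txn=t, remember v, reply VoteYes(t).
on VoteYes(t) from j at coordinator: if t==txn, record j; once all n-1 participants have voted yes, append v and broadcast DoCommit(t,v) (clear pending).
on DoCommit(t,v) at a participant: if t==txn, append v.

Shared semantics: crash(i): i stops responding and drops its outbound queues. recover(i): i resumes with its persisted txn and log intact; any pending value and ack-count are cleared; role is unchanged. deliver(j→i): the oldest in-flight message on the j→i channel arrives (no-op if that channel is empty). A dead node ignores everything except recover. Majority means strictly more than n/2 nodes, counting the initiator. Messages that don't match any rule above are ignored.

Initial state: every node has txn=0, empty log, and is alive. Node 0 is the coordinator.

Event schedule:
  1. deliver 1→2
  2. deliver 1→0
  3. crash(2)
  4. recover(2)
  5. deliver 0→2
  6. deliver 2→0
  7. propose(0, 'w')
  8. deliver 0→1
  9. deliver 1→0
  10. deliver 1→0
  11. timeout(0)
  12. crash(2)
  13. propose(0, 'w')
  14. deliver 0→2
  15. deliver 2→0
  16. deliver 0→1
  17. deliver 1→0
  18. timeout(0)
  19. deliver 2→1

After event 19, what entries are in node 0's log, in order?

empty

e1 deliver 1→2: ·
e2 deliver 1→0: ·
e3 crash(2): 2[✗part,t=0,-]
e4 recover(2): 2[part,t=0,-]
e5 deliver 0→2: ·
e6 deliver 2→0: ·
e7 propose(0,'w'): 0[coor,t=1,-]
e8 deliver 0→1: 1[part,t=1,-]
e9 deliver 1→0: ·
e10 deliver 1→0: ·
e11 timeout(0): 0[coor,t=2,-]
e12 crash(2): 2[✗part,t=0,-]
e13 propose(0,'w'): 0[coor,t=3,-]
e14 deliver 0→2: ·
e15 deliver 2→0: ·
e16 deliver 0→1: 1[part,t=2,-]
e17 deliver 1→0: ·
e18 timeout(0): 0[coor,t=4,-]
e19 deliver 2→1: ·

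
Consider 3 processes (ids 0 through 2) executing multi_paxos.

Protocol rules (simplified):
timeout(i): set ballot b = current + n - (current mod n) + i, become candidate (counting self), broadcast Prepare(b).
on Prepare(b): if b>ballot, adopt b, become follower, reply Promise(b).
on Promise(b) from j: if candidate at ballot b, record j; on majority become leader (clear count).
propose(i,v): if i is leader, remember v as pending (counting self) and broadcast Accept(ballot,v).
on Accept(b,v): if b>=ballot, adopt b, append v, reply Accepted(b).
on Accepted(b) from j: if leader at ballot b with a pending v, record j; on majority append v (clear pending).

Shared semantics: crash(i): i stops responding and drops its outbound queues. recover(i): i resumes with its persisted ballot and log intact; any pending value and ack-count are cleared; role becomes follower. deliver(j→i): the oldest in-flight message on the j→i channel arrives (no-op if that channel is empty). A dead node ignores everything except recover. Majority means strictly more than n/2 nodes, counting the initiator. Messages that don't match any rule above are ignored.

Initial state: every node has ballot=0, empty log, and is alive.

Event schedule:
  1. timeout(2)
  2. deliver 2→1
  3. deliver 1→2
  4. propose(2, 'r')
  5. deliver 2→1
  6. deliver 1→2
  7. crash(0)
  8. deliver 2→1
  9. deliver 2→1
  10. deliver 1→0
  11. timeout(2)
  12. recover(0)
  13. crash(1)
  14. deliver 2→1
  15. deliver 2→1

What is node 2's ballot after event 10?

e1 timeout(2): 2[cand,b=5,-]
e2 deliver 2→1: 1[foll,b=5,-]
e3 deliver 1→2: 2[lead,b=5,-]
e4 propose(2,'r'): ·
e5 deliver 2→1: 1[foll,b=5,r]
e6 deliver 1→2: 2[lead,b=5,r]
e7 crash(0): 0[✗foll,b=0,-]
e8 deliver 2→1: ·
e9 deliver 2→1: ·
e10 deliver 1→0: ·

5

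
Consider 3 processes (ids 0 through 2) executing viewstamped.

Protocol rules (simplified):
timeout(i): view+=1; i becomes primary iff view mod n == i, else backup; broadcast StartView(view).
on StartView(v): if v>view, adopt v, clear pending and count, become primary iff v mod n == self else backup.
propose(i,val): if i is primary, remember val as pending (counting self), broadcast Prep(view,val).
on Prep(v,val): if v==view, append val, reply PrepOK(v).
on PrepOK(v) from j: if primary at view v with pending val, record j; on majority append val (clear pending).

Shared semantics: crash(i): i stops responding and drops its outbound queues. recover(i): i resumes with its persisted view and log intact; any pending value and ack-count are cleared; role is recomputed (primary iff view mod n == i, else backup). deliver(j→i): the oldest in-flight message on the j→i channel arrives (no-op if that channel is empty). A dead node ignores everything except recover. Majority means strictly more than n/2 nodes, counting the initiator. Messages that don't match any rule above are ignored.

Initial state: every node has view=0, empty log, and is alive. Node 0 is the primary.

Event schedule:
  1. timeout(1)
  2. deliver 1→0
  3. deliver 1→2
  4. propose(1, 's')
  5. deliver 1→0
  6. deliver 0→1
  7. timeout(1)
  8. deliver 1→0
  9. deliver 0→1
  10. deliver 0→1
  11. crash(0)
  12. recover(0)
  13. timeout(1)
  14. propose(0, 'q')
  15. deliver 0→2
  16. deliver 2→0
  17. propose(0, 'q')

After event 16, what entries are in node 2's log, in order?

[1] timeout(1) → N1(prim v1 [-])
[2] deliver 1→0 → N0(back v1 [-])
[3] deliver 1→2 → N2(back v1 [-])
[4] propose(1,'s') → ∅
[5] deliver 1→0 → N0(back v1 [s])
[6] deliver 0→1 → N1(prim v1 [s])
[7] timeout(1) → N1(back v2 [s])
[8] deliver 1→0 → N0(back v2 [s])
[9] deliver 0→1 → ∅
[10] deliver 0→1 → ∅
[11] crash(0) → N0(✗back v2 [s])
[12] recover(0) → N0(back v2 [s])
[13] timeout(1) → N1(back v3 [s])
[14] propose(0,'q') → ∅
[15] deliver 0→2 → ∅
[16] deliver 2→0 → ∅

empty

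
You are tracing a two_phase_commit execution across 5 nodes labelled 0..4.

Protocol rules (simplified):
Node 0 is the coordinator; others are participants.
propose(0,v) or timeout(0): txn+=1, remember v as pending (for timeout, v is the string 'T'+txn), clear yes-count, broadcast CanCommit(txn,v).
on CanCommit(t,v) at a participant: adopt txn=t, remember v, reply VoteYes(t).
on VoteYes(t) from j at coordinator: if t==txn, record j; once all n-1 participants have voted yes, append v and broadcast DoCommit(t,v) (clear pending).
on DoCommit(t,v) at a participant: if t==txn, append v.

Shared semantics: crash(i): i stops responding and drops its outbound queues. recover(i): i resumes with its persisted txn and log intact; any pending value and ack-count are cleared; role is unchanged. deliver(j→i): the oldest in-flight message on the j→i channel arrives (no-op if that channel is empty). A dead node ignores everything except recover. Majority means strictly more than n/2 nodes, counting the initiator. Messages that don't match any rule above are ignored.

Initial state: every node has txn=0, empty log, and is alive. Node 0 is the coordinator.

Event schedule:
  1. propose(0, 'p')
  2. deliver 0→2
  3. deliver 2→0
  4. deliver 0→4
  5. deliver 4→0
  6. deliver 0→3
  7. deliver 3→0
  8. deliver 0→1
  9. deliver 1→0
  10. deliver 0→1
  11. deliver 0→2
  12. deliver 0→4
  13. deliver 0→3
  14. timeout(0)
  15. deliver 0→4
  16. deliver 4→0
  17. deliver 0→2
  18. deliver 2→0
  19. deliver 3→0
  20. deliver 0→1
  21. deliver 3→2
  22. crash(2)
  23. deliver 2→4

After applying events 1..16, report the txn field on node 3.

1

[1] propose(0,'p') → N0(coor t1 [-])
[2] deliver 0→2 → N2(part t1 [-])
[3] deliver 2→0 → ∅
[4] deliver 0→4 → N4(part t1 [-])
[5] deliver 4→0 → ∅
[6] deliver 0→3 → N3(part t1 [-])
[7] deliver 3→0 → ∅
[8] deliver 0→1 → N1(part t1 [-])
[9] deliver 1→0 → N0(coor t1 [p])
[10] deliver 0→1 → N1(part t1 [p])
[11] deliver 0→2 → N2(part t1 [p])
[12] deliver 0→4 → N4(part t1 [p])
[13] deliver 0→3 → N3(part t1 [p])
[14] timeout(0) → N0(coor t2 [p])
[15] deliver 0→4 → N4(part t2 [p])
[16] deliver 4→0 → ∅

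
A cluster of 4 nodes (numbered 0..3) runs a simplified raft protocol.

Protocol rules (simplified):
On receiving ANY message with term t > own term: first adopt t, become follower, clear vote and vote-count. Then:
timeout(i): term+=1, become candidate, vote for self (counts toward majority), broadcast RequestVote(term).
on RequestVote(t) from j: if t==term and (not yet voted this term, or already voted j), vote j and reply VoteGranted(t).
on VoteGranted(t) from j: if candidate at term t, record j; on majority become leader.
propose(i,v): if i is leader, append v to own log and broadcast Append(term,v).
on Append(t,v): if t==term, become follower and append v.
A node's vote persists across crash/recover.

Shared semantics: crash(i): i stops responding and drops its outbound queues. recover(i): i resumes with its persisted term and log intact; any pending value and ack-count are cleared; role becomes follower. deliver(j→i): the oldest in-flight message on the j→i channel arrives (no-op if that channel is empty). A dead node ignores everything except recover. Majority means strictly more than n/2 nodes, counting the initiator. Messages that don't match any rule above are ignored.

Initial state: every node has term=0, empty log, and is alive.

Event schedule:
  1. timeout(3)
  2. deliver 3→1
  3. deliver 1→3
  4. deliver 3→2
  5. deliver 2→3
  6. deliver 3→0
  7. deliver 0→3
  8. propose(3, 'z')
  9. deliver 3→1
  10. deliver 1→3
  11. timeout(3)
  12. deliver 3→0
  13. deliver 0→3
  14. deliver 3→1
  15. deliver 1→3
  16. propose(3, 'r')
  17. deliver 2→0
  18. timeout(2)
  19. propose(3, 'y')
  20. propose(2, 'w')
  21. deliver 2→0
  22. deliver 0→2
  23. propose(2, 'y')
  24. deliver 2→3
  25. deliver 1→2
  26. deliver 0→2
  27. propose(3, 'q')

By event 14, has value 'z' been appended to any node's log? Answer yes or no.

yes

[1] timeout(3) → N3(cand t1 [-])
[2] deliver 3→1 → N1(foll t1 [-])
[3] deliver 1→3 → ∅
[4] deliver 3→2 → N2(foll t1 [-])
[5] deliver 2→3 → N3(lead t1 [-])
[6] deliver 3→0 → N0(foll t1 [-])
[7] deliver 0→3 → ∅
[8] propose(3,'z') → N3(lead t1 [z])
[9] deliver 3→1 → N1(foll t1 [z])
[10] deliver 1→3 → ∅
[11] timeout(3) → N3(cand t2 [z])
[12] deliver 3→0 → N0(foll t1 [z])
[13] deliver 0→3 → ∅
[14] deliver 3→1 → N1(foll t2 [z])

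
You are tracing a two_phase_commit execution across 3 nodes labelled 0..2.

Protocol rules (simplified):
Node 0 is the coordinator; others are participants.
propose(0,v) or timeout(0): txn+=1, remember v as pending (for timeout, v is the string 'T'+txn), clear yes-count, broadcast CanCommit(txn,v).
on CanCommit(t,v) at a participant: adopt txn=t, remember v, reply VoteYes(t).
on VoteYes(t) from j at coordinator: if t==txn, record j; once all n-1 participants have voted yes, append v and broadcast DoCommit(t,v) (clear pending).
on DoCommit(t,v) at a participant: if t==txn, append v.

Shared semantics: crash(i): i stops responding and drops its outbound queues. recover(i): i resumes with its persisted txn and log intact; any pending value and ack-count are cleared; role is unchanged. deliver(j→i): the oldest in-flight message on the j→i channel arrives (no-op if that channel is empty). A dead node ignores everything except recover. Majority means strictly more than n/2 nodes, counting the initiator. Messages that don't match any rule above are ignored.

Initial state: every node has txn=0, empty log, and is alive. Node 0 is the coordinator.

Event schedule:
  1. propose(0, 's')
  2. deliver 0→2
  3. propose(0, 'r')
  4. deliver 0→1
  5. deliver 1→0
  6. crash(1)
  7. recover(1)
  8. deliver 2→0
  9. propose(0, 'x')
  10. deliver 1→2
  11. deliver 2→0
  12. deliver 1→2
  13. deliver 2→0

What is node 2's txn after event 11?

[1] propose(0,'s') → N0(coor t1 [-])
[2] deliver 0→2 → N2(part t1 [-])
[3] propose(0,'r') → N0(coor t2 [-])
[4] deliver 0→1 → N1(part t1 [-])
[5] deliver 1→0 → ∅
[6] crash(1) → N1(✗part t1 [-])
[7] recover(1) → N1(part t1 [-])
[8] deliver 2→0 → ∅
[9] propose(0,'x') → N0(coor t3 [-])
[10] deliver 1→2 → ∅
[11] deliver 2→0 → ∅

1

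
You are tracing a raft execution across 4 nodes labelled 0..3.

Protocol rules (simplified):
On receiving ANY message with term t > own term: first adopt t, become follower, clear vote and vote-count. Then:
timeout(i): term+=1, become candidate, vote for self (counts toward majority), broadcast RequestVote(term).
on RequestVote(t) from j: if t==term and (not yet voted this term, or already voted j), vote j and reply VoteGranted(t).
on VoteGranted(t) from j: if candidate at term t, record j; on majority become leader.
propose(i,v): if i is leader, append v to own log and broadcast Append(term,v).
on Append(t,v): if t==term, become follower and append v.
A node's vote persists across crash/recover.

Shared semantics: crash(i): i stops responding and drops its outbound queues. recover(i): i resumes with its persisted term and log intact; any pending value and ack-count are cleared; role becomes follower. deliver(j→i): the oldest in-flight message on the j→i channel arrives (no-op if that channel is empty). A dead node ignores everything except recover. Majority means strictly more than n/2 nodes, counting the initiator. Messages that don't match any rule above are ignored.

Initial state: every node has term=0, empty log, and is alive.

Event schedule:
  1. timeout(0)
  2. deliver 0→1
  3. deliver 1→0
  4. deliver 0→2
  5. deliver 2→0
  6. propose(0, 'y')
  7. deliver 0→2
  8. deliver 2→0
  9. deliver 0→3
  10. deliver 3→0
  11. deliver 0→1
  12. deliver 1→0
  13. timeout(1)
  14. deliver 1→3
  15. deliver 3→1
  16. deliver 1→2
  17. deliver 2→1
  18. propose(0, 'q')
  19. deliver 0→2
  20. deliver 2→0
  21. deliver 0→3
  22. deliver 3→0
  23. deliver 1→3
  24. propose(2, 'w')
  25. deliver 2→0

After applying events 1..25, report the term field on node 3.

2

after 1 — timeout(0): n0:cand/t1/[-]
after 2 — deliver 0→1: n1:foll/t1/[-]
after 3 — deliver 1→0: ·
after 4 — deliver 0→2: n2:foll/t1/[-]
after 5 — deliver 2→0: n0:lead/t1/[-]
after 6 — propose(0,'y'): n0:lead/t1/[y]
after 7 — deliver 0→2: n2:foll/t1/[y]
after 8 — deliver 2→0: ·
after 9 — deliver 0→3: n3:foll/t1/[-]
after 10 — deliver 3→0: ·
after 11 — deliver 0→1: n1:foll/t1/[y]
after 12 — deliver 1→0: ·
after 13 — timeout(1): n1:cand/t2/[y]
after 14 — deliver 1→3: n3:foll/t2/[-]
after 15 — deliver 3→1: ·
after 16 — deliver 1→2: n2:foll/t2/[y]
after 17 — deliver 2→1: n1:lead/t2/[y]
after 18 — propose(0,'q'): n0:lead/t1/[y,q]
after 19 — deliver 0→2: ·
after 20 — deliver 2→0: ·
after 21 — deliver 0→3: ·
after 22 — deliver 3→0: ·
after 23 — deliver 1→3: ·
after 24 — propose(2,'w'): ·
after 25 — deliver 2→0: ·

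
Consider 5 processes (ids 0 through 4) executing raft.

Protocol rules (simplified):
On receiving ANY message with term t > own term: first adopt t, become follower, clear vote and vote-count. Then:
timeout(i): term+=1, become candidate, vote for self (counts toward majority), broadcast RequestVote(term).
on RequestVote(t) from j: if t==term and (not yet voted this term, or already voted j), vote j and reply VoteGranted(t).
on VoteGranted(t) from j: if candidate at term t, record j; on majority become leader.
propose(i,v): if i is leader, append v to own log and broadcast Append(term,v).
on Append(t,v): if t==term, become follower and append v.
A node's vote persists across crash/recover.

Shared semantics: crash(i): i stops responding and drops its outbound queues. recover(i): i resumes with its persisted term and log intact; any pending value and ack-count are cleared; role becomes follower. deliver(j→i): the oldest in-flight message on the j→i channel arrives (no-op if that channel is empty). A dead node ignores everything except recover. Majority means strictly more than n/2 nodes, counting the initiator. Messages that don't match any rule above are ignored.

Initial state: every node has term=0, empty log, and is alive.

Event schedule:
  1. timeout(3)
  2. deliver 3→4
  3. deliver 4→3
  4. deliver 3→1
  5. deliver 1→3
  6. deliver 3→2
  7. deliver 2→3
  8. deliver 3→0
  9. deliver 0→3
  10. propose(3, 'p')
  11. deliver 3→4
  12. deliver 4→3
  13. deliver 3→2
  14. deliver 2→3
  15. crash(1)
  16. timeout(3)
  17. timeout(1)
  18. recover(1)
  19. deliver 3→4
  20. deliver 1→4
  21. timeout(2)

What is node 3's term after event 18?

1. timeout(3):  <3:cand t1 ->
2. deliver 3→4:  <4:foll t1 ->
3. deliver 4→3:  nop
4. deliver 3→1:  <1:foll t1 ->
5. deliver 1→3:  <3:lead t1 ->
6. deliver 3→2:  <2:foll t1 ->
7. deliver 2→3:  nop
8. deliver 3→0:  <0:foll t1 ->
9. deliver 0→3:  nop
10. propose(3,'p'):  <3:lead t1 p>
11. deliver 3→4:  <4:foll t1 p>
12. deliver 4→3:  nop
13. deliver 3→2:  <2:foll t1 p>
14. deliver 2→3:  nop
15. crash(1):  <1:✗foll t1 ->
16. timeout(3):  <3:cand t2 p>
17. timeout(1):  nop
18. recover(1):  <1:foll t1 ->

2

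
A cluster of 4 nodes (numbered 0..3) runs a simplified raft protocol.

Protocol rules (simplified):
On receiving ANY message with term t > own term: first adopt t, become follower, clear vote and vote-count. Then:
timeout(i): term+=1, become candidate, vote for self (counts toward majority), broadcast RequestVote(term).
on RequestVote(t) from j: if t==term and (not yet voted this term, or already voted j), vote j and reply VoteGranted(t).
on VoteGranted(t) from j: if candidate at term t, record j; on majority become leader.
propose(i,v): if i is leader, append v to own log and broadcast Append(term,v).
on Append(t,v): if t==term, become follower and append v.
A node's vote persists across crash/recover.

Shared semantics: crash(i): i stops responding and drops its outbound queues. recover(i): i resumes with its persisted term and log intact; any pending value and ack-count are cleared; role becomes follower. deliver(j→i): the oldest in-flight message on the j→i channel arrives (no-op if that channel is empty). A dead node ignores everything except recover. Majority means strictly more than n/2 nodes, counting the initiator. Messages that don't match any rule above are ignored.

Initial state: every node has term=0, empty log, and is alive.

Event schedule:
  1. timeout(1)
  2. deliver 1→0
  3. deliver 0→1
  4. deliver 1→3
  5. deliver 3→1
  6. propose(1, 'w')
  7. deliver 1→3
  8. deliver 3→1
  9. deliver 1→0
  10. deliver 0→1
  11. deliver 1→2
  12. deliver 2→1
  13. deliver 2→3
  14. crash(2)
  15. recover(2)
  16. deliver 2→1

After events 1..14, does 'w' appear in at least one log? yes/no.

1. timeout(1):  <1:cand t1 ->
2. deliver 1→0:  <0:foll t1 ->
3. deliver 0→1:  nop
4. deliver 1→3:  <3:foll t1 ->
5. deliver 3→1:  <1:lead t1 ->
6. propose(1,'w'):  <1:lead t1 w>
7. deliver 1→3:  <3:foll t1 w>
8. deliver 3→1:  nop
9. deliver 1→0:  <0:foll t1 w>
10. deliver 0→1:  nop
11. deliver 1→2:  <2:foll t1 ->
12. deliver 2→1:  nop
13. deliver 2→3:  nop
14. crash(2):  <2:✗foll t1 ->

yes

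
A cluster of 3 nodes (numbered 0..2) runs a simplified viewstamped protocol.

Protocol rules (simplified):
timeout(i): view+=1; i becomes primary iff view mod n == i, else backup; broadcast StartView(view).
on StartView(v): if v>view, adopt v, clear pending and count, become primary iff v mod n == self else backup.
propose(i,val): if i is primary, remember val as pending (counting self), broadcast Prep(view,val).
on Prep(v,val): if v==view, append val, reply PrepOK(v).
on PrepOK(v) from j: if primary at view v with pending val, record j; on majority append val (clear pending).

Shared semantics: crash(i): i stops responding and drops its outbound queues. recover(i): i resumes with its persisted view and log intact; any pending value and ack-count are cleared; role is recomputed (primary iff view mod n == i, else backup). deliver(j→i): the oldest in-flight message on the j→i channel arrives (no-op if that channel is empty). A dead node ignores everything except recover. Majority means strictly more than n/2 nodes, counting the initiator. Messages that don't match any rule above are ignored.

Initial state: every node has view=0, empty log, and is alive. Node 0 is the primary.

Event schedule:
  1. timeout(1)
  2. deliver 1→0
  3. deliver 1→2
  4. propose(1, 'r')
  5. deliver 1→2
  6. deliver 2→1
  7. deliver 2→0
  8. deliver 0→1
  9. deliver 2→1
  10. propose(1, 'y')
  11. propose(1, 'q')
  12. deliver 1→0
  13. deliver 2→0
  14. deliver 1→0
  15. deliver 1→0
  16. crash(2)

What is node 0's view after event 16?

1

1. timeout(1):  <1:prim v1 ->
2. deliver 1→0:  <0:back v1 ->
3. deliver 1→2:  <2:back v1 ->
4. propose(1,'r'):  nop
5. deliver 1→2:  <2:back v1 r>
6. deliver 2→1:  <1:prim v1 r>
7. deliver 2→0:  nop
8. deliver 0→1:  nop
9. deliver 2→1:  nop
10. propose(1,'y'):  nop
11. propose(1,'q'):  nop
12. deliver 1→0:  <0:back v1 r>
13. deliver 2→0:  nop
14. deliver 1→0:  <0:back v1 r,y>
15. deliver 1→0:  <0:back v1 r,y,q>
16. crash(2):  <2:✗back v1 r>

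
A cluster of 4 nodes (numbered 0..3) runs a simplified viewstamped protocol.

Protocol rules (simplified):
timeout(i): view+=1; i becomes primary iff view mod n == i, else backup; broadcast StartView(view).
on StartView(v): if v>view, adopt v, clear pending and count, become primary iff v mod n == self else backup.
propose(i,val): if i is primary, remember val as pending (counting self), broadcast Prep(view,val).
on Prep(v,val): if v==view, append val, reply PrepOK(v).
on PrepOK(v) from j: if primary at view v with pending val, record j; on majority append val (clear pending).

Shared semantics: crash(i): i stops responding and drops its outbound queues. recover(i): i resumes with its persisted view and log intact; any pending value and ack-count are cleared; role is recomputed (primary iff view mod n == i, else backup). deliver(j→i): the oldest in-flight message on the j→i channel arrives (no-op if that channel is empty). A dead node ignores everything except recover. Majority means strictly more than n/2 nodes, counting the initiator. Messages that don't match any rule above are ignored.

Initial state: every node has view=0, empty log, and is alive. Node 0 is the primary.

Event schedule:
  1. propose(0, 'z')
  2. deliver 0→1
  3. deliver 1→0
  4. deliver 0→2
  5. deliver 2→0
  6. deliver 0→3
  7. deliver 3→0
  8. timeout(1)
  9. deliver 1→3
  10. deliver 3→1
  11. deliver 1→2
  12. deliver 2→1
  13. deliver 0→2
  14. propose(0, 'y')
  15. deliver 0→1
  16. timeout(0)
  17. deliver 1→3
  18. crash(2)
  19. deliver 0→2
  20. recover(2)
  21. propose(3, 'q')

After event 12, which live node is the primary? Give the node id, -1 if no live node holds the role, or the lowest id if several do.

after 1 — propose(0,'z'): ·
after 2 — deliver 0→1: n1:back/v0/[z]
after 3 — deliver 1→0: ·
after 4 — deliver 0→2: n2:back/v0/[z]
after 5 — deliver 2→0: n0:prim/v0/[z]
after 6 — deliver 0→3: n3:back/v0/[z]
after 7 — deliver 3→0: ·
after 8 — timeout(1): n1:prim/v1/[z]
after 9 — deliver 1→3: n3:back/v1/[z]
after 10 — deliver 3→1: ·
after 11 — deliver 1→2: n2:back/v1/[z]
after 12 — deliver 2→1: ·

0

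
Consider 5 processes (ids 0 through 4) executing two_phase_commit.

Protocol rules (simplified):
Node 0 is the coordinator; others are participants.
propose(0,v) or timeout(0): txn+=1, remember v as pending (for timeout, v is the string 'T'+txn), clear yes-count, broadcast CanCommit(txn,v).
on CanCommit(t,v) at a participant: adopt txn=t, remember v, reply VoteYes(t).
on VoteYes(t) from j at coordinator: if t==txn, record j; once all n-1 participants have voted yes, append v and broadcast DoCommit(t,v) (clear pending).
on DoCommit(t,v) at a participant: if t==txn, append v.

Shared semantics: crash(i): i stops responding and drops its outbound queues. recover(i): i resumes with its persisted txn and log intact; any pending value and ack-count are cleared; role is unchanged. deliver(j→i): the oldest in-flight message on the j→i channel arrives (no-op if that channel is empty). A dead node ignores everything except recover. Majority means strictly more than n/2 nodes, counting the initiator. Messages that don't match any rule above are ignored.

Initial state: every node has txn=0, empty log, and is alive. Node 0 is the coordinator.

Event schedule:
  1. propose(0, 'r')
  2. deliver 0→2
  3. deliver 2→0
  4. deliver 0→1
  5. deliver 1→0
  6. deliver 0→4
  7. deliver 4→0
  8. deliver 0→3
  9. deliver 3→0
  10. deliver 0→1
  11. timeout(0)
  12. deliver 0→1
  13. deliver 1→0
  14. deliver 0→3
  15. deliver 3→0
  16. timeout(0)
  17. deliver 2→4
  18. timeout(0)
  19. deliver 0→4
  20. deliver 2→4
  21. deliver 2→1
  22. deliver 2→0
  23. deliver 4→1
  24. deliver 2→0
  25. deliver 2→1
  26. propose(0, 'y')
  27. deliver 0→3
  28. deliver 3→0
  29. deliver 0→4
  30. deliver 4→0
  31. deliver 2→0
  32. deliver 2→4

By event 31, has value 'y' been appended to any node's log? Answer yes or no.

no

[1] propose(0,'r') → N0(coor t1 [-])
[2] deliver 0→2 → N2(part t1 [-])
[3] deliver 2→0 → ∅
[4] deliver 0→1 → N1(part t1 [-])
[5] deliver 1→0 → ∅
[6] deliver 0→4 → N4(part t1 [-])
[7] deliver 4→0 → ∅
[8] deliver 0→3 → N3(part t1 [-])
[9] deliver 3→0 → N0(coor t1 [r])
[10] deliver 0→1 → N1(part t1 [r])
[11] timeout(0) → N0(coor t2 [r])
[12] deliver 0→1 → N1(part t2 [r])
[13] deliver 1→0 → ∅
[14] deliver 0→3 → N3(part t1 [r])
[15] deliver 3→0 → ∅
[16] timeout(0) → N0(coor t3 [r])
[17] deliver 2→4 → ∅
[18] timeout(0) → N0(coor t4 [r])
[19] deliver 0→4 → N4(part t1 [r])
[20] deliver 2→4 → ∅
[21] deliver 2→1 → ∅
[22] deliver 2→0 → ∅
[23] deliver 4→1 → ∅
[24] deliver 2→0 → ∅
[25] deliver 2→1 → ∅
[26] propose(0,'y') → N0(coor t5 [r])
[27] deliver 0→3 → N3(part t2 [r])
[28] deliver 3→0 → ∅
[29] deliver 0→4 → N4(part t2 [r])
[30] deliver 4→0 → ∅
[31] deliver 2→0 → ∅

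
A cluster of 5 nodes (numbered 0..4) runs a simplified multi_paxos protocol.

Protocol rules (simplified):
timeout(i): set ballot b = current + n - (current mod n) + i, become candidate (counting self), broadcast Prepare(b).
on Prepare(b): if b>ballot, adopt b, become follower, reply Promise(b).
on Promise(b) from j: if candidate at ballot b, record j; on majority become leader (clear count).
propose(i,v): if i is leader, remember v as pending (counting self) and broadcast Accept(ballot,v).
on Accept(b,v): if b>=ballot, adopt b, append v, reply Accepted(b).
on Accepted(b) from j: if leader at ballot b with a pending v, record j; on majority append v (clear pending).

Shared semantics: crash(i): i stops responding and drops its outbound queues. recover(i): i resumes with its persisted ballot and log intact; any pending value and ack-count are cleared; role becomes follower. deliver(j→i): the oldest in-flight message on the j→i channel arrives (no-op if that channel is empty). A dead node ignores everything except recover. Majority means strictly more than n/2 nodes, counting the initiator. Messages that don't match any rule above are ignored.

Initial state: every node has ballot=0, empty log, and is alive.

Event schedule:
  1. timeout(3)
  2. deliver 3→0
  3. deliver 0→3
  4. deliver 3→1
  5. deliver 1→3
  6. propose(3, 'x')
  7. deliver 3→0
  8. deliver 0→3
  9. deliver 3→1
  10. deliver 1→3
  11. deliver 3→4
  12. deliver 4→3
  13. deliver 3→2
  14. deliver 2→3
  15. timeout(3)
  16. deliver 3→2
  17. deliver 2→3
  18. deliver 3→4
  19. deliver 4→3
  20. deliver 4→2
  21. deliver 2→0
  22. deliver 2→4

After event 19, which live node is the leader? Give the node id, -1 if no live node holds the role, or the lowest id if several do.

-1

1. timeout(3):  <3:cand b8 ->
2. deliver 3→0:  <0:foll b8 ->
3. deliver 0→3:  nop
4. deliver 3→1:  <1:foll b8 ->
5. deliver 1→3:  <3:lead b8 ->
6. propose(3,'x'):  nop
7. deliver 3→0:  <0:foll b8 x>
8. deliver 0→3:  nop
9. deliver 3→1:  <1:foll b8 x>
10. deliver 1→3:  <3:lead b8 x>
11. deliver 3→4:  <4:foll b8 ->
12. deliver 4→3:  nop
13. deliver 3→2:  <2:foll b8 ->
14. deliver 2→3:  nop
15. timeout(3):  <3:cand b13 x>
16. deliver 3→2:  <2:foll b8 x>
17. deliver 2→3:  nop
18. deliver 3→4:  <4:foll b8 x>
19. deliver 4→3:  nop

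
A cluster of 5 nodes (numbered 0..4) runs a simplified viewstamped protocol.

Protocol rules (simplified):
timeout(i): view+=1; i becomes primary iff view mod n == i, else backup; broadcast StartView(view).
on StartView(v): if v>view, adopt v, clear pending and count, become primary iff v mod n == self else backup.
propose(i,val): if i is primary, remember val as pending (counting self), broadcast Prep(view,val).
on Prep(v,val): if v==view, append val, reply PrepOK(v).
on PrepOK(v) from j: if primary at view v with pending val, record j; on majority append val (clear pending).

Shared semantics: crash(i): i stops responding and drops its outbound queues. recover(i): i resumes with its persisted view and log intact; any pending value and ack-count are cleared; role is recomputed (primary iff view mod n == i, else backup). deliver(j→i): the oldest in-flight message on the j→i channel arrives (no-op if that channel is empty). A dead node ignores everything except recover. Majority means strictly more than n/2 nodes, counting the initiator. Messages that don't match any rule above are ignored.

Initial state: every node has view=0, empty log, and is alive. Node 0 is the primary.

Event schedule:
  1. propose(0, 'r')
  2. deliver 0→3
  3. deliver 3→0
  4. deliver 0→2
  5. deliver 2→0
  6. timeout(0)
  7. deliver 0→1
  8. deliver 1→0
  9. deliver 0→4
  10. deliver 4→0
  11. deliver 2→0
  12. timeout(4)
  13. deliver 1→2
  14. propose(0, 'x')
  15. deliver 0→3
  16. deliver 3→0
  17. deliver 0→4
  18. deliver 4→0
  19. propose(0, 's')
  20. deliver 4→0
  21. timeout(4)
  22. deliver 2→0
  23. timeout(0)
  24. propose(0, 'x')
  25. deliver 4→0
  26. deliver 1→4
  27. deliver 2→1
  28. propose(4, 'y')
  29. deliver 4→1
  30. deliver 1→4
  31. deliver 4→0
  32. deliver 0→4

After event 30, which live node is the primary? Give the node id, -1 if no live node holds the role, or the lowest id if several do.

after 1 — propose(0,'r'): ·
after 2 — deliver 0→3: n3:back/v0/[r]
after 3 — deliver 3→0: ·
after 4 — deliver 0→2: n2:back/v0/[r]
after 5 — deliver 2→0: n0:prim/v0/[r]
after 6 — timeout(0): n0:back/v1/[r]
after 7 — deliver 0→1: n1:back/v0/[r]
after 8 — deliver 1→0: ·
after 9 — deliver 0→4: n4:back/v0/[r]
after 10 — deliver 4→0: ·
after 11 — deliver 2→0: ·
after 12 — timeout(4): n4:back/v1/[r]
after 13 — deliver 1→2: ·
after 14 — propose(0,'x'): ·
after 15 — deliver 0→3: n3:back/v1/[r]
after 16 — deliver 3→0: ·
after 17 — deliver 0→4: ·
after 18 — deliver 4→0: ·
after 19 — propose(0,'s'): ·
after 20 — deliver 4→0: ·
after 21 — timeout(4): n4:back/v2/[r]
after 22 — deliver 2→0: ·
after 23 — timeout(0): n0:back/v2/[r]
after 24 — propose(0,'x'): ·
after 25 — deliver 4→0: ·
after 26 — deliver 1→4: ·
after 27 — deliver 2→1: ·
after 28 — propose(4,'y'): ·
after 29 — deliver 4→1: n1:prim/v1/[r]
after 30 — deliver 1→4: ·

1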